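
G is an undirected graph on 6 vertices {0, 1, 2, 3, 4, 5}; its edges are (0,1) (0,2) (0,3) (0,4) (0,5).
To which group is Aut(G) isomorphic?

the symmetric group on 5 letters

Vertex 0 has degree 5 and every other vertex has degree 1, so G is the star K_{1,5} with centre 0. Any automorphism fixes the centre and permutes the 5 leaves freely, so Aut(G) ≅ S_5 of order 5! = 120.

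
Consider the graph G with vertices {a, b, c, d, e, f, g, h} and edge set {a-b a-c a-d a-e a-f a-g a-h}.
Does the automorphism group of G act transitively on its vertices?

Vertex a is the only vertex of degree 7, so every automorphism fixes it; G is not vertex-transitive.

No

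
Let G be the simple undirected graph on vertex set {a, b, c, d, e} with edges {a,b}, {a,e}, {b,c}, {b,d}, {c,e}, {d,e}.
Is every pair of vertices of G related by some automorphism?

Automorphisms preserve degree, but G has vertices of degree 2 and vertices of degree 3; no automorphism maps one to the other, so G is not vertex-transitive.

No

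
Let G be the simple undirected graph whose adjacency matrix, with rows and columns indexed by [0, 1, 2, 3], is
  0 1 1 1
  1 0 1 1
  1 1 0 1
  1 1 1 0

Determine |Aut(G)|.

All 4 vertices are pairwise adjacent: G = K_4. Every bijection on the vertex set is an automorphism of K_4; hence Aut(K_4) ≅ S_4, order 24.

24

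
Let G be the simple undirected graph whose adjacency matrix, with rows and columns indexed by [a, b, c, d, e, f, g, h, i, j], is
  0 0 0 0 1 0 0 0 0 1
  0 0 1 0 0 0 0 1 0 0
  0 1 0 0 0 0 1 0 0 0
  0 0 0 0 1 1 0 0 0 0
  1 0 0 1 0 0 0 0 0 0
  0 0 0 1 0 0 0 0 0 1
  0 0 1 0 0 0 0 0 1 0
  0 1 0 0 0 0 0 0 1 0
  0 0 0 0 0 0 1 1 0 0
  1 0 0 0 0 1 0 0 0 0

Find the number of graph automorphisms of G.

G has two connected components, {a, d, e, f, j} and {b, c, g, h, i}; each is 2-regular, so G = C_5 ⊔ C_5. With two isomorphic components, Aut(G) = Aut(C_5) ≀ S_2 = (D_5 × D_5) ⋊ Z_2: permute each cycle by D_5, then optionally swap the two cycles. Order 2·(2·5)² = 200.

200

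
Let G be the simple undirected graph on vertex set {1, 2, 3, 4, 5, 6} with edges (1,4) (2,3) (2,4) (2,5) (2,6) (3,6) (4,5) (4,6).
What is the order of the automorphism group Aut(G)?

Degrees alone do not determine every vertex (e.g. 2 and 4 both have degree 4), but their neighbour-degree multisets differ: N(2) has degrees [2, 2, 3, 4] while N(4) has degrees [1, 2, 3, 4]. Repeating this refinement separates all vertices, so the only automorphism is the identity.

1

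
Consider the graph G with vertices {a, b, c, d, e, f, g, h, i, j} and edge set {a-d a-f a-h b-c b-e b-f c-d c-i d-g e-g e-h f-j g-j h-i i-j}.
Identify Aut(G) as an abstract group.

G is 3-regular on 10 vertices with no triangles and no 4-cycles (girth 5): this is the Petersen graph. It is a classical fact that the Petersen graph has automorphism group S_5 (order 120), arising from its description as the Kneser graph K(5,2).

S_5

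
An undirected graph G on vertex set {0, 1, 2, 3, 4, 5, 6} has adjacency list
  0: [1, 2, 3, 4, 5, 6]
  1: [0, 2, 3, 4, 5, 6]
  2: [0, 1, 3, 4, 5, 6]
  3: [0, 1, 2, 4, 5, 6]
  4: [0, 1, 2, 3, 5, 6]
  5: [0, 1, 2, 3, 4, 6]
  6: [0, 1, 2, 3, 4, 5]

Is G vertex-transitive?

All 7 vertices are pairwise adjacent: G = K_7. Any permutation of the 7 vertices preserves K_7, so Aut(K_7) = S_7 of order 7! = 5040. This group acts transitively on the 7 vertices.

Yes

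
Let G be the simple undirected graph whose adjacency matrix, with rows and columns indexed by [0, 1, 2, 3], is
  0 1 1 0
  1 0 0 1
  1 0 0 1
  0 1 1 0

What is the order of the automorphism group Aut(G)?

8

G is 2-regular and connected on 4 vertices, i.e. the cycle C_4. C_4 has 4 rotations and 4 reflections, so Aut(C_4) ≅ D_4 of order 8.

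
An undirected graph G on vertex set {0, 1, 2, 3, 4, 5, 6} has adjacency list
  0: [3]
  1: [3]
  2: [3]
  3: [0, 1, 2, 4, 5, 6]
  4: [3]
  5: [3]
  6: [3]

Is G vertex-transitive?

Vertex 3 is the only vertex of degree 6, so every automorphism fixes it; G is not vertex-transitive.

No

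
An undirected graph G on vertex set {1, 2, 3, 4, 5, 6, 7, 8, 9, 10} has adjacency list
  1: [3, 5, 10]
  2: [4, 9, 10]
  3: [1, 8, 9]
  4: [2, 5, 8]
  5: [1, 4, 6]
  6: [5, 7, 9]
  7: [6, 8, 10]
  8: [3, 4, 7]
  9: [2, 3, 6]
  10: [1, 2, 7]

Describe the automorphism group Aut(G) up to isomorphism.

the symmetric group S_5

G is 3-regular on 10 vertices with no triangles and no 4-cycles (girth 5): this is the Petersen graph. Viewing the Petersen graph as the Kneser graph K(5,2) — vertices are 2-subsets of {1,…,5}, edges join disjoint pairs — its automorphisms are exactly the permutations of the 5-element set, so Aut ≅ S_5 of order 120.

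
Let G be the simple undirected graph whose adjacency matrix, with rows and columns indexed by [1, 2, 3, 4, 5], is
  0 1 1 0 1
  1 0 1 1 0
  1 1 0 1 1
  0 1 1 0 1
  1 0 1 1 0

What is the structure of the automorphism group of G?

Vertex 3 is the unique vertex of degree 4; the remaining 4 vertices each have degree 3 and induce a cycle, so G is the wheel on 5 vertices with hub 3. With the hub fixed, the remaining symmetry is that of the rim cycle C_4, giving the dihedral group D_4.

D_4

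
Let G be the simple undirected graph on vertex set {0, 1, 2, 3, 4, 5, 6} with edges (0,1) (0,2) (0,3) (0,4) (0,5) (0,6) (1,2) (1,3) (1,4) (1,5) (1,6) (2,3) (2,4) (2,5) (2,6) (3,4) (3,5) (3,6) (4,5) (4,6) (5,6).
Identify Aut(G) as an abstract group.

the symmetric group on 7 letters

All 7 vertices are pairwise adjacent: G = K_7. Every bijection on the vertex set is an automorphism of K_7; hence Aut(K_7) ≅ S_7, order 5040.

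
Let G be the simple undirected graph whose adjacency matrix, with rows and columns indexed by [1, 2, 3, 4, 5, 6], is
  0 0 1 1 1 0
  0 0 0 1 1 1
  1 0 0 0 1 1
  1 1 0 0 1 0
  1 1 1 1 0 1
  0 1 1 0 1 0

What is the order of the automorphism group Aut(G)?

10

Vertex 5 is the unique vertex of degree 5; the remaining 5 vertices each have degree 3 and induce a cycle, so G is the wheel on 6 vertices with hub 5. With the hub fixed, the remaining symmetry is that of the rim cycle C_5, giving the dihedral group D_5.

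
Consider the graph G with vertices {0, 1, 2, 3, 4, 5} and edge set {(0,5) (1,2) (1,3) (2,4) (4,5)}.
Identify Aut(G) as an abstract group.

the cyclic group of order 2

The degree sequence is [1, 2, 2, 1, 2, 2]; the two degree-1 vertices 0 and 3 are the ends of a path, so G = P_6. A path has exactly one nontrivial symmetry — reversal — giving Aut(G) of order 2.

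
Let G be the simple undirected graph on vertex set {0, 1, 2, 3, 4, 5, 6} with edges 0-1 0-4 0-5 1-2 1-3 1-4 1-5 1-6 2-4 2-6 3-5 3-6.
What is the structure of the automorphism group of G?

Vertex 1 is the unique vertex of degree 6; the remaining 6 vertices each have degree 3 and induce a cycle, so G is the wheel on 7 vertices with hub 1. With the hub fixed, the remaining symmetry is that of the rim cycle C_6, giving the dihedral group D_6.

D_6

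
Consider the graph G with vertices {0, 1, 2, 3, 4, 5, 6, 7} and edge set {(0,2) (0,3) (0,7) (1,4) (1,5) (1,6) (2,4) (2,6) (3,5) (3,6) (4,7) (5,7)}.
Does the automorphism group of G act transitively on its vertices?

Yes

G is 3-regular and bipartite on 2^3 = 8 vertices with girth 4; it is the hypercube graph Q_3. Aut(Q_3) consists of the signed permutations of the 3 coordinate axes: 3! permutations times 2^3 sign flips, so |Aut| = 2^3·3! = 48. This group acts transitively on the 8 vertices.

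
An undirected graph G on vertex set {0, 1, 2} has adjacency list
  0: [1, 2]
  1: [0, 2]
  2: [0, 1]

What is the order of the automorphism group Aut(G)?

6

Every vertex has degree 2, so G is the complete graph K_3. Any permutation of the 3 vertices preserves K_3, so Aut(K_3) = S_3 of order 3! = 6.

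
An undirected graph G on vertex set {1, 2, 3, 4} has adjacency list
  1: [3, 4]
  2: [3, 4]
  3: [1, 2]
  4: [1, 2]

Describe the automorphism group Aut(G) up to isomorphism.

G is 2-regular and bipartite on 2^2 = 4 vertices with girth 4; it is the hypercube graph Q_2. The symmetry group of the 2-cube is the hyperoctahedral group B_2 = Z_2 ≀ S_2, of order 2^2·2! = 8.

the dihedral group of order 8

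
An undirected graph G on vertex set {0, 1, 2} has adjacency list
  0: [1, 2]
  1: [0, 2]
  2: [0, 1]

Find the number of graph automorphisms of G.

All 3 vertices are pairwise adjacent: G = K_3. Every bijection on the vertex set is an automorphism of K_3; hence Aut(K_3) ≅ S_3, order 6.

6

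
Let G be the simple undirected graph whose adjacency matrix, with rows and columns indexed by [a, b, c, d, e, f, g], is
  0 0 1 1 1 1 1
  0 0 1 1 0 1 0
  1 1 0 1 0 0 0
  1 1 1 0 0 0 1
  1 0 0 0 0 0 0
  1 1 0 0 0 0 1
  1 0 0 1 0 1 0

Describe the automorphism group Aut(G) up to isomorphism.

The degree sequence is [5, 3, 3, 4, 1, 3, 3]. Checking the degree-preserving permutations of the vertex set shows that none except the identity preserves every edge, so Aut(G) is trivial.

{e}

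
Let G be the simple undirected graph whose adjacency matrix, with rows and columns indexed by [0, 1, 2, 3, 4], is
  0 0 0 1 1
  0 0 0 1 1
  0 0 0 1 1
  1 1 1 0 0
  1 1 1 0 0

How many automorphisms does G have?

The vertices split by degree into {3, 4} (degree 3) and {0, 1, 2} (degree 2); every edge runs between the two parts, so G is the complete bipartite graph K_{2,3}. The parts have unequal sizes, so no automorphism swaps them; each part is permuted independently, giving S_3 × S_2 of order 3!·2! = 12.

12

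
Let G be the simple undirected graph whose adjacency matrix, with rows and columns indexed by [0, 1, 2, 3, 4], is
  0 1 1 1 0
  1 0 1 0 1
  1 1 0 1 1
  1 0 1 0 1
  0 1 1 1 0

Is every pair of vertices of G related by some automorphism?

No

Vertex 2 is the only vertex of degree 4, so every automorphism fixes it; G is not vertex-transitive.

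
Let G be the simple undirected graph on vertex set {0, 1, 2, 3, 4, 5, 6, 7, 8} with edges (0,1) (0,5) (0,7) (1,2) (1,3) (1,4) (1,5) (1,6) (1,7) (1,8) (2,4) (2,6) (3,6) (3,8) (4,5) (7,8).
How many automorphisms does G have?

16

Vertex 1 is the unique vertex of degree 8; the remaining 8 vertices each have degree 3 and induce a cycle, so G is the wheel on 9 vertices with hub 1. With the hub fixed, the remaining symmetry is that of the rim cycle C_8, giving the dihedral group D_8.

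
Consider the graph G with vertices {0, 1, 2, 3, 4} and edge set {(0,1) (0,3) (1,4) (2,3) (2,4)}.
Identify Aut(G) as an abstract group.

G is 2-regular and connected on 5 vertices, i.e. the cycle C_5. C_5 has 5 rotations and 5 reflections, so Aut(C_5) ≅ D_5 of order 10.

the dihedral group of order 10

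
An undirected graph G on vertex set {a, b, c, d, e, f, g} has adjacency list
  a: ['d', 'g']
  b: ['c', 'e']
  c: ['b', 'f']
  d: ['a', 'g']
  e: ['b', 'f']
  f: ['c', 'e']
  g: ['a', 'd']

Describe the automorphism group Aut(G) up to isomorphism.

G has two connected components, {b, c, e, f} and {a, d, g}; each is 2-regular, so G = C_4 ⊔ C_3. No automorphism exchanges components of different sizes, hence Aut(G) is the direct product D_4 × D_3, order 48.

D_4 × D_3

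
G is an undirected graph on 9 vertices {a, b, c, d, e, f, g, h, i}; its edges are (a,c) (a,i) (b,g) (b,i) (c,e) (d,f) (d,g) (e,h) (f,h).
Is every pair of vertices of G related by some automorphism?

Every vertex has degree 2 and the graph is connected, so G is the 9-cycle C_9. The automorphisms of the 9-cycle are exactly the symmetries of a regular 9-gon: the dihedral group D_9, |D_9| = 18. This group acts transitively on the 9 vertices.

Yes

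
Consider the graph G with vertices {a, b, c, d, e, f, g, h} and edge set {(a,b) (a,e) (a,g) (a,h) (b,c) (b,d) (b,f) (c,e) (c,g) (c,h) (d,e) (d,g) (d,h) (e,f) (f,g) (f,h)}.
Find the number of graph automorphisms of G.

1152

G is 4-regular and bipartite with parts {b, e, g, h} and {a, c, d, f} (each part is independent and every cross-pair is an edge), so G = K_{4,4}. Aut(K_{4,4}) is the wreath product S_4 ≀ Z_2: permute within each part, then optionally swap the parts; |Aut| = 2·(4!)² = 1152.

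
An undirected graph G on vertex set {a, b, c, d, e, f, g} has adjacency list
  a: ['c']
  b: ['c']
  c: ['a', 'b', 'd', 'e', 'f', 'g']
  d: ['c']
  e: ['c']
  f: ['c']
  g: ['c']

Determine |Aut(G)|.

720

Vertex c has degree 6 and every other vertex has degree 1, so G is the star K_{1,6} with centre c. Any automorphism fixes the centre and permutes the 6 leaves freely, so Aut(G) ≅ S_6 of order 6! = 720.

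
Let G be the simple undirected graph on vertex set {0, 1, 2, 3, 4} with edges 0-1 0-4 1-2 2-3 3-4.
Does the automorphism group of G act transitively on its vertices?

Yes

Every vertex has degree 2 and the graph is connected, so G is the 5-cycle C_5. C_5 has 5 rotations and 5 reflections, so Aut(C_5) ≅ D_5 of order 10. Under this action every vertex can be carried to every other, so G is vertex-transitive.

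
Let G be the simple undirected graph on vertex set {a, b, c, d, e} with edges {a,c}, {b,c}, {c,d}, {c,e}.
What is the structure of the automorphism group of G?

Vertex c has degree 4 and every other vertex has degree 1, so G is the star K_{1,4} with centre c. The 4 leaves are pairwise interchangeable while the centre is fixed, giving Aut(G) = S_4.

S_4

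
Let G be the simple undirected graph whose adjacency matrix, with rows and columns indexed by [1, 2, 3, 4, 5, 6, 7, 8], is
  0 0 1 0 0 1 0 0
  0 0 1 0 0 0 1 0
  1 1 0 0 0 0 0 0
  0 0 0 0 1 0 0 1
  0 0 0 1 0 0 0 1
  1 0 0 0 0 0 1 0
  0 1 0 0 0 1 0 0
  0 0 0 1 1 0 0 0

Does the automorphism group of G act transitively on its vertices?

G has two connected components, {1, 2, 3, 6, 7} and {4, 5, 8}; each is 2-regular, so G = C_5 ⊔ C_3. The orbit of 1 under Aut(G) is {1, 2, 3, 6, 7}, which does not contain 4, so G is not vertex-transitive.

No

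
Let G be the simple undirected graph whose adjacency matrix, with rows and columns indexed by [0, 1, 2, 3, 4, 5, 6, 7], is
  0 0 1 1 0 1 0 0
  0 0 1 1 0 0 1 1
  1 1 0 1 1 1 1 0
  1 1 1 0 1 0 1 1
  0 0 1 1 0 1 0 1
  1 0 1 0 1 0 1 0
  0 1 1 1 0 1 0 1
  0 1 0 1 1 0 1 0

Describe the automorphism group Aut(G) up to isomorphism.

The degree sequence is [3, 4, 6, 6, 4, 4, 5, 4]. Checking the degree-preserving permutations of the vertex set shows that none except the identity preserves every edge, so Aut(G) is trivial.

1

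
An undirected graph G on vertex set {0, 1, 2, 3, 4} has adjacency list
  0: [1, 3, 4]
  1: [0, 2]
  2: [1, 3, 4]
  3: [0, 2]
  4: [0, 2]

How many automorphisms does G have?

The vertices split by degree into {0, 2} (degree 3) and {1, 3, 4} (degree 2); every edge runs between the two parts, so G is the complete bipartite graph K_{2,3}. The parts have unequal sizes, so no automorphism swaps them; each part is permuted independently, giving S_2 × S_3 of order 2!·3! = 12.

12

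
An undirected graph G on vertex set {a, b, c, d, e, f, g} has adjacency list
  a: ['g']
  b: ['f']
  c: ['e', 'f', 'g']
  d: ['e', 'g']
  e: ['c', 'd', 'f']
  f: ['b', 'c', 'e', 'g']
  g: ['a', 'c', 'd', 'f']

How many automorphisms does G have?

The degree sequence is [1, 1, 3, 2, 3, 4, 4]. Checking the degree-preserving permutations of the vertex set shows that none except the identity preserves every edge, so Aut(G) is trivial.

1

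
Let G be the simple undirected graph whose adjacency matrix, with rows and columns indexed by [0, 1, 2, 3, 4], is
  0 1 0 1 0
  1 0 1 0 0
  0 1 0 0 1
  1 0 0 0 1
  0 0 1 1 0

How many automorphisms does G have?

10

Every vertex has degree 2 and the graph is connected, so G is the 5-cycle C_5. The automorphisms of the 5-cycle are exactly the symmetries of a regular 5-gon: the dihedral group D_5, |D_5| = 10.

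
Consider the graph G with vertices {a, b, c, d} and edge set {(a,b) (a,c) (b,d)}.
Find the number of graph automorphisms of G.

2

The degree sequence is [2, 2, 1, 1]; the two degree-1 vertices c and d are the ends of a path, so G = P_4. A path has exactly one nontrivial symmetry — reversal — giving Aut(G) of order 2.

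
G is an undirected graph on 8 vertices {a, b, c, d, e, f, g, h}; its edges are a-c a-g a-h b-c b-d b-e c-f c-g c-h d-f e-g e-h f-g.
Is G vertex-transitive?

Vertex c is the only vertex of degree 5, so every automorphism fixes it; G is not vertex-transitive.

No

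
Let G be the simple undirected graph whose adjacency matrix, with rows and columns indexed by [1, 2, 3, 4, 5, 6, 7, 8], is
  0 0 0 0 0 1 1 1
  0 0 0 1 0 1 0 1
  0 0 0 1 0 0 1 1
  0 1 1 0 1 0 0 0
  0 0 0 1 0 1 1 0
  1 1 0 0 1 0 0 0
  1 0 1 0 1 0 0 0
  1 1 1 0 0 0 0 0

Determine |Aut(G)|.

48

G is 3-regular and bipartite on 2^3 = 8 vertices with girth 4; it is the hypercube graph Q_3. The symmetry group of the 3-cube is the hyperoctahedral group B_3 = Z_2 ≀ S_3, of order 2^3·3! = 48.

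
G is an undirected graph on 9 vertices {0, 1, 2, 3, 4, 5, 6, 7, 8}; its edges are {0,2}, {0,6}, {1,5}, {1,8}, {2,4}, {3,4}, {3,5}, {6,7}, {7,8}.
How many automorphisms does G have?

18

G is 2-regular and connected on 9 vertices, i.e. the cycle C_9. C_9 has 9 rotations and 9 reflections, so Aut(C_9) ≅ D_9 of order 18.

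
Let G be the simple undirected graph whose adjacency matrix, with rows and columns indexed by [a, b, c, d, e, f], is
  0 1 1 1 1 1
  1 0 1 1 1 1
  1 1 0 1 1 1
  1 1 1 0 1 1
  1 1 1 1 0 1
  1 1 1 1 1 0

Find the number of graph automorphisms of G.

Every vertex has degree 5, so G is the complete graph K_6. Any permutation of the 6 vertices preserves K_6, so Aut(K_6) = S_6 of order 6! = 720.

720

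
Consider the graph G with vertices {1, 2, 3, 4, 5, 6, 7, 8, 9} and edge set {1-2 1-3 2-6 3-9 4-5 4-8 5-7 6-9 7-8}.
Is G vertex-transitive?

G has two connected components, {1, 2, 3, 6, 9} and {4, 5, 7, 8}; each is 2-regular, so G = C_5 ⊔ C_4. The orbit of 1 under Aut(G) is {1, 2, 3, 6, 9}, which does not contain 4, so G is not vertex-transitive.

No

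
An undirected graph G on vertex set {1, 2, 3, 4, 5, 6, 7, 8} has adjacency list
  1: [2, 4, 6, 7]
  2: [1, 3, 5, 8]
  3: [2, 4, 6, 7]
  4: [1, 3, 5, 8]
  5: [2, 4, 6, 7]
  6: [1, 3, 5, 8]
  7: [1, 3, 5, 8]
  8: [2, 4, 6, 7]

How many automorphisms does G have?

1152

G is 4-regular and bipartite with parts {1, 3, 5, 8} and {2, 4, 6, 7} (each part is independent and every cross-pair is an edge), so G = K_{4,4}. Aut(K_{4,4}) is the wreath product S_4 ≀ Z_2: permute within each part, then optionally swap the parts; |Aut| = 2·(4!)² = 1152.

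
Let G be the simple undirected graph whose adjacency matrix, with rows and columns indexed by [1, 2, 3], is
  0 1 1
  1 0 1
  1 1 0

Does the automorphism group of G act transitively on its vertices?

All 3 vertices are pairwise adjacent: G = K_3. Any permutation of the 3 vertices preserves K_3, so Aut(K_3) = S_3 of order 3! = 6. This group acts transitively on the 3 vertices.

Yes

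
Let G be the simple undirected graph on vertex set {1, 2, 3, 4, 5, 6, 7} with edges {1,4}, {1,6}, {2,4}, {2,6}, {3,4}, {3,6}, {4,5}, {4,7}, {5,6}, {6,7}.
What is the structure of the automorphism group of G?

The vertices split by degree into {4, 6} (degree 5) and {1, 2, 3, 5, 7} (degree 2); every edge runs between the two parts, so G is the complete bipartite graph K_{2,5}. Automorphisms preserve the bipartition setwise (since the parts differ in size) and act as S_2 × S_5 within it; |Aut| = 240.

S_2 × S_5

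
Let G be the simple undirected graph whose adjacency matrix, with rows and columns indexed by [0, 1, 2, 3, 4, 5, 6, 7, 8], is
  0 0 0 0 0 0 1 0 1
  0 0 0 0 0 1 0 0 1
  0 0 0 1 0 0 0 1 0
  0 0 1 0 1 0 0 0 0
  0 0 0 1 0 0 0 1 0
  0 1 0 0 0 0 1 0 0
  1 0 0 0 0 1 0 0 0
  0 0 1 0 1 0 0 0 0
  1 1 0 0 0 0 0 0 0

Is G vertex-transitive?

No

G has two connected components, {0, 1, 5, 6, 8} and {2, 3, 4, 7}; each is 2-regular, so G = C_5 ⊔ C_4. The orbit of 0 under Aut(G) is {0, 1, 5, 6, 8}, which does not contain 2, so G is not vertex-transitive.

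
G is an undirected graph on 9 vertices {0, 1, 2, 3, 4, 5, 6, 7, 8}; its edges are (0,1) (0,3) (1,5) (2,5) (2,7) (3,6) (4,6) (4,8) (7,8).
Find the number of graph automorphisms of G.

G is 2-regular and connected on 9 vertices, i.e. the cycle C_9. C_9 has 9 rotations and 9 reflections, so Aut(C_9) ≅ D_9 of order 18.

18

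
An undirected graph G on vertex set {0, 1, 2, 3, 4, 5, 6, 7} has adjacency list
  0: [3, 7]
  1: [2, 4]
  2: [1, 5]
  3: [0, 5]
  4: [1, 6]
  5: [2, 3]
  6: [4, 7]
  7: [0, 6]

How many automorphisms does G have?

16

G is 2-regular and connected on 8 vertices, i.e. the cycle C_8. C_8 has 8 rotations and 8 reflections, so Aut(C_8) ≅ D_8 of order 16.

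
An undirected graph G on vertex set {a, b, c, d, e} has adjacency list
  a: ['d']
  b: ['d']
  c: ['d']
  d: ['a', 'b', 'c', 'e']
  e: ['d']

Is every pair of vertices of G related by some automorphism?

No

Vertex d is the only vertex of degree 4, so every automorphism fixes it; G is not vertex-transitive.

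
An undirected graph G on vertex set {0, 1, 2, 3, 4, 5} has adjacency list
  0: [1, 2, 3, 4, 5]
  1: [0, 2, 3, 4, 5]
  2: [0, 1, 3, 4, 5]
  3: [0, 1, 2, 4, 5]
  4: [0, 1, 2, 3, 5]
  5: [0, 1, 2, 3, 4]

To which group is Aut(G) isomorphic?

the symmetric group on 6 letters

All 6 vertices are pairwise adjacent: G = K_6. Every bijection on the vertex set is an automorphism of K_6; hence Aut(K_6) ≅ S_6, order 720.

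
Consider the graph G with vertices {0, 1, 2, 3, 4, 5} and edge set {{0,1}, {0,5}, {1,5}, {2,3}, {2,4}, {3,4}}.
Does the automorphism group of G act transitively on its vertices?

G has two connected components, {2, 3, 4} and {0, 1, 5}; each is 2-regular, so G = C_3 ⊔ C_3. With two isomorphic components, Aut(G) = Aut(C_3) ≀ S_2 = (D_3 × D_3) ⋊ Z_2: permute each cycle by D_3, then optionally swap the two cycles. Order 2·(2·3)² = 72. Under this action every vertex can be carried to every other, so G is vertex-transitive.

Yes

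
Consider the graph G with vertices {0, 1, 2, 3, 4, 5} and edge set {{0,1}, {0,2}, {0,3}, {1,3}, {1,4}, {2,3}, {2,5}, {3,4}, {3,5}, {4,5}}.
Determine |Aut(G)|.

10

Vertex 3 is the unique vertex of degree 5; the remaining 5 vertices each have degree 3 and induce a cycle, so G is the wheel on 6 vertices with hub 3. Every automorphism fixes the hub and acts on the rim 5-cycle, so Aut(G) ≅ Aut(C_5) = D_5 of order 10.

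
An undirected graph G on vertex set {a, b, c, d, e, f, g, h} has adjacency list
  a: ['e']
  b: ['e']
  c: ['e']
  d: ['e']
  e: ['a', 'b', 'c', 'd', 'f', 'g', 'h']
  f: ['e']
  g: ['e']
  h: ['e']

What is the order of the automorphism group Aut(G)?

5040

Vertex e has degree 7 and every other vertex has degree 1, so G is the star K_{1,7} with centre e. The 7 leaves are pairwise interchangeable while the centre is fixed, giving Aut(G) = S_7.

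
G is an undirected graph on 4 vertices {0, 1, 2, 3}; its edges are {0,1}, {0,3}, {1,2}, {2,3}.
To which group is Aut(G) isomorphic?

G is 2-regular and bipartite on 2^2 = 4 vertices with girth 4; it is the hypercube graph Q_2. The symmetry group of the 2-cube is the hyperoctahedral group B_2 = Z_2 ≀ S_2, of order 2^2·2! = 8.

Z_2^2 ⋊ S_2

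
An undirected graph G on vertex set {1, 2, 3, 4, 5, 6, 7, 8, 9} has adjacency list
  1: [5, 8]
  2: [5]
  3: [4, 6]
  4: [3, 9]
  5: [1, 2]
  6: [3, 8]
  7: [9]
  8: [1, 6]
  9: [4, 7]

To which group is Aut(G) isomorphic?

The degree sequence is [2, 1, 2, 2, 2, 2, 1, 2, 2]; the two degree-1 vertices 2 and 7 are the ends of a path, so G = P_9. A path has exactly one nontrivial symmetry — reversal — giving Aut(G) of order 2.

the cyclic group of order 2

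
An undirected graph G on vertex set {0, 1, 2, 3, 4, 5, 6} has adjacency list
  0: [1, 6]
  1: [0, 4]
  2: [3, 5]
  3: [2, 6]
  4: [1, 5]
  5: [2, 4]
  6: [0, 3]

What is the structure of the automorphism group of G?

D_7

G is 2-regular and connected on 7 vertices, i.e. the cycle C_7. C_7 has 7 rotations and 7 reflections, so Aut(C_7) ≅ D_7 of order 14.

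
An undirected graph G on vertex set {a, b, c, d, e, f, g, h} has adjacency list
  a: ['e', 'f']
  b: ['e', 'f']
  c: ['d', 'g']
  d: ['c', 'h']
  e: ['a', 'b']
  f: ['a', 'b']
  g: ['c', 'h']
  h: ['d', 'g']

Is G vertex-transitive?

G has two connected components, {c, d, g, h} and {a, b, e, f}; each is 2-regular, so G = C_4 ⊔ C_4. Aut of a disjoint union of two copies of C_4 is the wreath product D_4 ≀ Z_2, of order 2·8² = 128. This group acts transitively on the 8 vertices.

Yes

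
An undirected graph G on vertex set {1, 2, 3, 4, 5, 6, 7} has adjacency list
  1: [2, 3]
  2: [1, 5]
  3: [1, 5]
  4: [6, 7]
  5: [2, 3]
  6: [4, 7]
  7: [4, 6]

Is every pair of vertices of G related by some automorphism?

No

G has two connected components, {1, 2, 3, 5} and {4, 6, 7}; each is 2-regular, so G = C_4 ⊔ C_3. The orbit of 1 under Aut(G) is {1, 2, 3, 5}, which does not contain 4, so G is not vertex-transitive.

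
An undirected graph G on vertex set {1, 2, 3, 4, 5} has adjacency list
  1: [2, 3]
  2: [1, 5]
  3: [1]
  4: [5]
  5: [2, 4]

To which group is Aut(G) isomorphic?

The degree sequence is [2, 2, 1, 1, 2]; the two degree-1 vertices 3 and 4 are the ends of a path, so G = P_5. A path has exactly one nontrivial symmetry — reversal — giving Aut(G) of order 2.

Z_2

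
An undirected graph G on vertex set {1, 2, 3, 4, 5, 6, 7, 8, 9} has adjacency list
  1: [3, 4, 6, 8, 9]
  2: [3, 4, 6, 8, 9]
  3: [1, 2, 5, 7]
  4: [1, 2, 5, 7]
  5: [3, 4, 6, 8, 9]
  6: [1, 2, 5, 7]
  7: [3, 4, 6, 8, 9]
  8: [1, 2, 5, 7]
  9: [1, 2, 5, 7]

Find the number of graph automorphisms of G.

The vertices split by degree into {1, 2, 5, 7} (degree 5) and {3, 4, 6, 8, 9} (degree 4); every edge runs between the two parts, so G is the complete bipartite graph K_{4,5}. The parts have unequal sizes, so no automorphism swaps them; each part is permuted independently, giving S_4 × S_5 of order 4!·5! = 2880.

2880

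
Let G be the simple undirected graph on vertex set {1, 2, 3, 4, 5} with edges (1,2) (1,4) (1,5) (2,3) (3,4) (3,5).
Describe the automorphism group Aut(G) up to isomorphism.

The vertices split by degree into {1, 3} (degree 3) and {2, 4, 5} (degree 2); every edge runs between the two parts, so G is the complete bipartite graph K_{2,3}. Automorphisms preserve the bipartition setwise (since the parts differ in size) and act as S_2 × S_3 within it; |Aut| = 12.

S_2 × S_3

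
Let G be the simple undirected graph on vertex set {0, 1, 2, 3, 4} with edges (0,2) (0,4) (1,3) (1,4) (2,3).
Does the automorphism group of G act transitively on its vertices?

Every vertex has degree 2 and the graph is connected, so G is the 5-cycle C_5. The automorphisms of the 5-cycle are exactly the symmetries of a regular 5-gon: the dihedral group D_5, |D_5| = 10. This group acts transitively on the 5 vertices.

Yes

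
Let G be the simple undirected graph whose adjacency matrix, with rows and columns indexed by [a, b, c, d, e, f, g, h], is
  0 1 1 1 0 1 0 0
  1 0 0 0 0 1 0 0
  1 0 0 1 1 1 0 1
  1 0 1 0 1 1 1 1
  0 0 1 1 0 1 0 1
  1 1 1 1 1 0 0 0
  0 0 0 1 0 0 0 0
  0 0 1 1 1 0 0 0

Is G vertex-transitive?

No

Vertex b is the only vertex of degree 2, so every automorphism fixes it; G is not vertex-transitive.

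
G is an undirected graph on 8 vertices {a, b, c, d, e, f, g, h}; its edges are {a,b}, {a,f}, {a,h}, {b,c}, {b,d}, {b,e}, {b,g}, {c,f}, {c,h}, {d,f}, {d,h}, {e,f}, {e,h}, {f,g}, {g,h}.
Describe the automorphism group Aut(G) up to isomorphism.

S_5 × S_3

The vertices split by degree into {b, f, h} (degree 5) and {a, c, d, e, g} (degree 3); every edge runs between the two parts, so G is the complete bipartite graph K_{3,5}. The parts have unequal sizes, so no automorphism swaps them; each part is permuted independently, giving S_5 × S_3 of order 5!·3! = 720.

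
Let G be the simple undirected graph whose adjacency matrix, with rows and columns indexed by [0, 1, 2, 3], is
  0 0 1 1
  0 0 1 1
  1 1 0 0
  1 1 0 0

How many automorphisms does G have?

G is 2-regular and connected on 4 vertices, i.e. the cycle C_4. The automorphisms of the 4-cycle are exactly the symmetries of a regular 4-gon: the dihedral group D_4, |D_4| = 8.

8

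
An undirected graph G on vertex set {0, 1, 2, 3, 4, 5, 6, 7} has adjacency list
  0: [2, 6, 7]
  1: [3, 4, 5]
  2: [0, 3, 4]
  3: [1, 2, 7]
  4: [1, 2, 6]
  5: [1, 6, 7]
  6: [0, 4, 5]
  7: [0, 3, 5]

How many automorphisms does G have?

48

G is 3-regular and bipartite on 2^3 = 8 vertices with girth 4; it is the hypercube graph Q_3. The symmetry group of the 3-cube is the hyperoctahedral group B_3 = Z_2 ≀ S_3, of order 2^3·3! = 48.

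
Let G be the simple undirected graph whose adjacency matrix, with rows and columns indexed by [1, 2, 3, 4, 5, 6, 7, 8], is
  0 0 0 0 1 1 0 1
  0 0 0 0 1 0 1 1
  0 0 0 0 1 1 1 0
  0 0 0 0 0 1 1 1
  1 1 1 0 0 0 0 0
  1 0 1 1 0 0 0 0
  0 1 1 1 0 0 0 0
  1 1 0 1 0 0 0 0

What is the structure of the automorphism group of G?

the hyperoctahedral group B_3

G is 3-regular and bipartite on 2^3 = 8 vertices with girth 4; it is the hypercube graph Q_3. Aut(Q_3) consists of the signed permutations of the 3 coordinate axes: 3! permutations times 2^3 sign flips, so |Aut| = 2^3·3! = 48.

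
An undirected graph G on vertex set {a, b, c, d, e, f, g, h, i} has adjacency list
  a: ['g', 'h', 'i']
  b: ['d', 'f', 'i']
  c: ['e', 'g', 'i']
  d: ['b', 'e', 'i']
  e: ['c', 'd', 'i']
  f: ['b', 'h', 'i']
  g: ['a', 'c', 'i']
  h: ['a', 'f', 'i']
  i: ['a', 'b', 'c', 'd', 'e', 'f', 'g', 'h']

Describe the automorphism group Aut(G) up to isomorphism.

Vertex i is the unique vertex of degree 8; the remaining 8 vertices each have degree 3 and induce a cycle, so G is the wheel on 9 vertices with hub i. With the hub fixed, the remaining symmetry is that of the rim cycle C_8, giving the dihedral group D_8.

D_8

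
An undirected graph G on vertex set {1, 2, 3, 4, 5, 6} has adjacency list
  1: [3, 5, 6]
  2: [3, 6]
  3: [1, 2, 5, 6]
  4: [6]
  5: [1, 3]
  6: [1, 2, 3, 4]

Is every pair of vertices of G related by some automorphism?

Vertex 1 is the only vertex of degree 3, so every automorphism fixes it; G is not vertex-transitive.

No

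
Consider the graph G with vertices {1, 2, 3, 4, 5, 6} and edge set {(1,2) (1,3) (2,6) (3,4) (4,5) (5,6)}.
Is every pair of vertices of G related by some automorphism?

Every vertex has degree 2 and the graph is connected, so G is the 6-cycle C_6. C_6 has 6 rotations and 6 reflections, so Aut(C_6) ≅ D_6 of order 12. Under this action every vertex can be carried to every other, so G is vertex-transitive.

Yes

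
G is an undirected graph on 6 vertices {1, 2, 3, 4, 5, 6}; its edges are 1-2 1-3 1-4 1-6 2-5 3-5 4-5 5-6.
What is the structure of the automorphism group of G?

The vertices split by degree into {1, 5} (degree 4) and {2, 3, 4, 6} (degree 2); every edge runs between the two parts, so G is the complete bipartite graph K_{2,4}. Automorphisms preserve the bipartition setwise (since the parts differ in size) and act as S_2 × S_4 within it; |Aut| = 48.

S_2 × S_4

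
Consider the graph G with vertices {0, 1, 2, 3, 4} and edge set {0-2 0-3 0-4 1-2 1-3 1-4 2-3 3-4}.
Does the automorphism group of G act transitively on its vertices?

Vertex 3 is the only vertex of degree 4, so every automorphism fixes it; G is not vertex-transitive.

No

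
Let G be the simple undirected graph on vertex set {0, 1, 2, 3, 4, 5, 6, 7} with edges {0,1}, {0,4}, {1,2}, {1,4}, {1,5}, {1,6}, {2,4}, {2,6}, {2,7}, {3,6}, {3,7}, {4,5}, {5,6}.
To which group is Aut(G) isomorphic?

The degree sequence is [2, 5, 4, 2, 4, 3, 4, 2]. Checking the degree-preserving permutations of the vertex set shows that none except the identity preserves every edge, so Aut(G) is trivial.

1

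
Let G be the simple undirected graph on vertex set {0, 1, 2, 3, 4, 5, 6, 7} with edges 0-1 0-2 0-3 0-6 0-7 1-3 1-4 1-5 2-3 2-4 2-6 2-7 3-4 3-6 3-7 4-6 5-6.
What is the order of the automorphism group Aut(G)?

1

The degree sequence is [5, 4, 5, 6, 4, 2, 5, 3]. Checking the degree-preserving permutations of the vertex set shows that none except the identity preserves every edge, so Aut(G) is trivial.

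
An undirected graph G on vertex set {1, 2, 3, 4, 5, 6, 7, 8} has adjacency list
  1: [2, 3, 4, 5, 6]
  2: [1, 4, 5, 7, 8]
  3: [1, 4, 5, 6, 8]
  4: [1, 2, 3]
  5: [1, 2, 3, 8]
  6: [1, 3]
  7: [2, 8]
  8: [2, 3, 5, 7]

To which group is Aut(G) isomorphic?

The degree sequence is [5, 5, 5, 3, 4, 2, 2, 4]. Checking the degree-preserving permutations of the vertex set shows that none except the identity preserves every edge, so Aut(G) is trivial.

1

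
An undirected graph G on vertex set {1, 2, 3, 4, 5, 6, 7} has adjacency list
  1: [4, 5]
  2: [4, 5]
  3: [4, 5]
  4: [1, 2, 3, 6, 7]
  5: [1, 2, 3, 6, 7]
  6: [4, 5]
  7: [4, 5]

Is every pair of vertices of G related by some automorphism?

No

Automorphisms preserve degree, but G has vertices of degree 2 and vertices of degree 5; no automorphism maps one to the other, so G is not vertex-transitive.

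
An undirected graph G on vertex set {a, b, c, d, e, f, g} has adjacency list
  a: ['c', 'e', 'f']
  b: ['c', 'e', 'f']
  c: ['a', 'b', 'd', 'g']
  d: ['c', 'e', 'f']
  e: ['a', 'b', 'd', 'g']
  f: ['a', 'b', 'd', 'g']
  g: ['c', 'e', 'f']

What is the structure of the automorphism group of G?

The vertices split by degree into {c, e, f} (degree 4) and {a, b, d, g} (degree 3); every edge runs between the two parts, so G is the complete bipartite graph K_{3,4}. The parts have unequal sizes, so no automorphism swaps them; each part is permuted independently, giving S_4 × S_3 of order 4!·3! = 144.

S_4 × S_3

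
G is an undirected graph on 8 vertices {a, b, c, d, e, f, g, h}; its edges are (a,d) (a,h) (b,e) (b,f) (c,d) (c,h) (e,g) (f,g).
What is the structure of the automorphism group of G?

(D_4 × D_4) ⋊ Z_2

G has two connected components, {a, c, d, h} and {b, e, f, g}; each is 2-regular, so G = C_4 ⊔ C_4. Aut of a disjoint union of two copies of C_4 is the wreath product D_4 ≀ Z_2, of order 2·8² = 128.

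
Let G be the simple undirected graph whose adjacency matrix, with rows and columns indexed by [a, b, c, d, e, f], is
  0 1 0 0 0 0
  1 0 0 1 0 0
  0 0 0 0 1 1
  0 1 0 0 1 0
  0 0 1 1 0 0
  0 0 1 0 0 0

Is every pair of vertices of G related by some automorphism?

Automorphisms preserve degree, but G has vertices of degree 1 and vertices of degree 2; no automorphism maps one to the other, so G is not vertex-transitive.

No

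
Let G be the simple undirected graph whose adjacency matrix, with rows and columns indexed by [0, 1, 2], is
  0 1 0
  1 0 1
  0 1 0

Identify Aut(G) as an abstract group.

Z_2

The degree sequence is [1, 2, 1]; the two degree-1 vertices 0 and 2 are the ends of a path, so G = P_3. The only nontrivial automorphism of a path is the end-to-end reflection, so Aut(G) ≅ Z_2.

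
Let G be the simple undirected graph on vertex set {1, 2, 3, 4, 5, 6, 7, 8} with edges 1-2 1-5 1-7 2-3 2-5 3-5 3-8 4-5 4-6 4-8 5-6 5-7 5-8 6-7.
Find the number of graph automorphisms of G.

Vertex 5 is the unique vertex of degree 7; the remaining 7 vertices each have degree 3 and induce a cycle, so G is the wheel on 8 vertices with hub 5. Every automorphism fixes the hub and acts on the rim 7-cycle, so Aut(G) ≅ Aut(C_7) = D_7 of order 14.

14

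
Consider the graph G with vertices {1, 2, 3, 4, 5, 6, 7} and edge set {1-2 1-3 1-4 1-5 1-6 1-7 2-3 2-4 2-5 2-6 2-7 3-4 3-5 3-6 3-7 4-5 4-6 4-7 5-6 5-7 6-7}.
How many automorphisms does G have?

5040

Every vertex has degree 6, so G is the complete graph K_7. Any permutation of the 7 vertices preserves K_7, so Aut(K_7) = S_7 of order 7! = 5040.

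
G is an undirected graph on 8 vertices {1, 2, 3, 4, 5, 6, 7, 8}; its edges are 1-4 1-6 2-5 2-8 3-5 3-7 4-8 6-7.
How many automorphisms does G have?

16

Every vertex has degree 2 and the graph is connected, so G is the 8-cycle C_8. The automorphisms of the 8-cycle are exactly the symmetries of a regular 8-gon: the dihedral group D_8, |D_8| = 16.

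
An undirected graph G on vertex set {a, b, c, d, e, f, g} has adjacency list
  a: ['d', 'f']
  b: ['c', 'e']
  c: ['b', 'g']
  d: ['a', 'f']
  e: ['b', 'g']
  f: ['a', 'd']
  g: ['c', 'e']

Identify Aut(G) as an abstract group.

D_4 × D_3

G has two connected components, {b, c, e, g} and {a, d, f}; each is 2-regular, so G = C_4 ⊔ C_3. The components are non-isomorphic (different sizes), so Aut(G) = Aut(C_4) × Aut(C_3) = D_4 × D_3 of order 8·6 = 48.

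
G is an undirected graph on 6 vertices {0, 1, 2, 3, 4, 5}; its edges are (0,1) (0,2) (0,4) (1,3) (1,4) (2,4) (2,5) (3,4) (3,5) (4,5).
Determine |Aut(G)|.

Vertex 4 is the unique vertex of degree 5; the remaining 5 vertices each have degree 3 and induce a cycle, so G is the wheel on 6 vertices with hub 4. With the hub fixed, the remaining symmetry is that of the rim cycle C_5, giving the dihedral group D_5.

10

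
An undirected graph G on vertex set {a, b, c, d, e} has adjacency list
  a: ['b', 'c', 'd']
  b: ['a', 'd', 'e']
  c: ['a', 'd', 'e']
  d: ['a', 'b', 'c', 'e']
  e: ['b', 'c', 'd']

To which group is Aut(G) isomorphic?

D_4

Vertex d is the unique vertex of degree 4; the remaining 4 vertices each have degree 3 and induce a cycle, so G is the wheel on 5 vertices with hub d. With the hub fixed, the remaining symmetry is that of the rim cycle C_4, giving the dihedral group D_4.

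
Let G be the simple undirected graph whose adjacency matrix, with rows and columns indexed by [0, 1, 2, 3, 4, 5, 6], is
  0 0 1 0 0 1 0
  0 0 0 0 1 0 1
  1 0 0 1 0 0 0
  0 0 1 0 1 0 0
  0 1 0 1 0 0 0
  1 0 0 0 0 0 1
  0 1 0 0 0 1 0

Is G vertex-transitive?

Every vertex has degree 2 and the graph is connected, so G is the 7-cycle C_7. The automorphisms of the 7-cycle are exactly the symmetries of a regular 7-gon: the dihedral group D_7, |D_7| = 14. This group acts transitively on the 7 vertices.

Yes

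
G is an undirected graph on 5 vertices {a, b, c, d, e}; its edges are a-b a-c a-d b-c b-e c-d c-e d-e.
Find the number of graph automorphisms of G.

Vertex c is the unique vertex of degree 4; the remaining 4 vertices each have degree 3 and induce a cycle, so G is the wheel on 5 vertices with hub c. Every automorphism fixes the hub and acts on the rim 4-cycle, so Aut(G) ≅ Aut(C_4) = D_4 of order 8.

8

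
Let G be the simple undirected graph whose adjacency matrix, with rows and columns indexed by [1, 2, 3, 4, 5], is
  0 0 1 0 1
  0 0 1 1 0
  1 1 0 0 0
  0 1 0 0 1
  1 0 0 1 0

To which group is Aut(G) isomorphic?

Every vertex has degree 2 and the graph is connected, so G is the 5-cycle C_5. The automorphisms of the 5-cycle are exactly the symmetries of a regular 5-gon: the dihedral group D_5, |D_5| = 10.

the dihedral group of order 10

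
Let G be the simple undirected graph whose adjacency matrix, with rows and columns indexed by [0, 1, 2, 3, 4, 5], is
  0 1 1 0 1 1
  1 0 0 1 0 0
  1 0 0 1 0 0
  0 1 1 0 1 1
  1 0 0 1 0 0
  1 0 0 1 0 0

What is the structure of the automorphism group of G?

S_4 × S_2

The vertices split by degree into {0, 3} (degree 4) and {1, 2, 4, 5} (degree 2); every edge runs between the two parts, so G is the complete bipartite graph K_{2,4}. Automorphisms preserve the bipartition setwise (since the parts differ in size) and act as S_4 × S_2 within it; |Aut| = 48.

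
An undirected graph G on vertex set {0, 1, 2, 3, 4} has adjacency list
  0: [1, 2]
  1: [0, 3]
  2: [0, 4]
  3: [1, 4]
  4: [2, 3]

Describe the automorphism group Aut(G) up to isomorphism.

G is 2-regular and connected on 5 vertices, i.e. the cycle C_5. The automorphisms of the 5-cycle are exactly the symmetries of a regular 5-gon: the dihedral group D_5, |D_5| = 10.

the dihedral group of order 10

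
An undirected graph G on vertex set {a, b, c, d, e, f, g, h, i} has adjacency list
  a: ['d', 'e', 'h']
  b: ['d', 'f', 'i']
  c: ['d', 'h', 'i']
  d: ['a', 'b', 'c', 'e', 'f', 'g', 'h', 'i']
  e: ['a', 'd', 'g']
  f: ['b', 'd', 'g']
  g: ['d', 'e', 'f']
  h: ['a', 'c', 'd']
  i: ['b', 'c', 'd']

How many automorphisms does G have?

Vertex d is the unique vertex of degree 8; the remaining 8 vertices each have degree 3 and induce a cycle, so G is the wheel on 9 vertices with hub d. With the hub fixed, the remaining symmetry is that of the rim cycle C_8, giving the dihedral group D_8.

16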